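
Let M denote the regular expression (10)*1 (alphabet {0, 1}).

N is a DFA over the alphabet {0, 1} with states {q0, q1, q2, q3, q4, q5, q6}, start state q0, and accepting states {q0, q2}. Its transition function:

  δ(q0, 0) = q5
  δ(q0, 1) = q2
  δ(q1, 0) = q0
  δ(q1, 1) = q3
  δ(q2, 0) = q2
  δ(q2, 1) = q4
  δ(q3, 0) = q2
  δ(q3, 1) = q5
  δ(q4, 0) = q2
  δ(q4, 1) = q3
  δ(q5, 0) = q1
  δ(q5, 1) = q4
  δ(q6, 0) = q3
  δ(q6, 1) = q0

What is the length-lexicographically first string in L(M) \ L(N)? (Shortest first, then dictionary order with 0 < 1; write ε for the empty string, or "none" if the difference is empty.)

The string 101 is accepted by M but not by N.
No shorter string lies in the difference, and 101 is the lexicographically first length-3 string in L(M) \ L(N).

101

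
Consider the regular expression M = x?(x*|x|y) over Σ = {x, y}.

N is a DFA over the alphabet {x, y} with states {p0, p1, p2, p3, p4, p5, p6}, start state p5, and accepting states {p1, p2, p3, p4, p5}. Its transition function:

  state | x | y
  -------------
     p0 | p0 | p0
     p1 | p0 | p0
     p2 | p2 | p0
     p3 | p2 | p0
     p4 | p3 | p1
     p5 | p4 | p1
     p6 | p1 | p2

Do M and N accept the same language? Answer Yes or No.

Converting the expression M to a DFA (subset construction, then merging equivalent states) gives the minimal DFA with states {m0, m1, m2, m3, m4}, start state m0, accepting states {m0, m1, m2, m3} and transitions m0: x→m1, y→m2; m1: x→m3, y→m2; m2: x→m4, y→m4; m3: x→m3, y→m4; m4: x→m4, y→m4.
Exploring the product automaton M × N from the start pair (m0, p5), following both machines on each input symbol, reaches 6 state pairs: (m0, p5), (m1, p4), (m2, p1), (m3, p3), (m4, p0), (m3, p2).
M accepts in {m0, m1, m2, m3} and N accepts in {p1, p2, p3, p4, p5}. In every reachable pair the two components are either both accepting — (m0, p5), (m1, p4), (m2, p1), (m3, p3), (m3, p2) — or both non-accepting, so no string is accepted by exactly one of the machines: L(M) \ L(N) and L(N) \ L(M) are both empty.
Hence every string is accepted by M iff it is accepted by N, and the two languages coincide.

Yes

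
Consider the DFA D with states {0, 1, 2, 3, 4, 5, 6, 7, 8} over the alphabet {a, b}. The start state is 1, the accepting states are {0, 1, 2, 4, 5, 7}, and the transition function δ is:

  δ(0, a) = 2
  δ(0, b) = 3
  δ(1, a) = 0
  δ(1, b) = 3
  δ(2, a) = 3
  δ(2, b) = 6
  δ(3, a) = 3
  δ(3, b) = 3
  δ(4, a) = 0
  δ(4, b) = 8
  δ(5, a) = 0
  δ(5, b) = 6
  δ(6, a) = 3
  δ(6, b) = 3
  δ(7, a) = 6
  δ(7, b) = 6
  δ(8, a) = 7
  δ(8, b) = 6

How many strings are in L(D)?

The useful subgraph on states {0, 1, 2} is acyclic, so L(D) is finite; the longest accepting path visits 3 useful states, giving maximum string length 2.
Counting accepting paths from 1 by length: 1 of length 0, 1 of length 1, 1 of length 2. Total 3.

3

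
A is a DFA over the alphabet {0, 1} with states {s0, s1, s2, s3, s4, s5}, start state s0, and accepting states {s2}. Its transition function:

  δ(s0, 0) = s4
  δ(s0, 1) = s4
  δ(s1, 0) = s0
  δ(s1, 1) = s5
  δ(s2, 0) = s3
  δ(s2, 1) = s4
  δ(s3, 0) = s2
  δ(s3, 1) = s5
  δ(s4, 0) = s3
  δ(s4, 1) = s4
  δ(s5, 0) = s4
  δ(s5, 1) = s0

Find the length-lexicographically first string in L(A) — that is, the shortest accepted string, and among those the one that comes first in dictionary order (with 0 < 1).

000

A breadth-first search from s0 reaches an accepting state first via the path s0 → s4 → s3 → s2 on input 000.
No string of length < 3 is accepted (BFS exhausts all shorter strings without reaching an accepting state), and 000 is the lexicographically least accepting string of length 3.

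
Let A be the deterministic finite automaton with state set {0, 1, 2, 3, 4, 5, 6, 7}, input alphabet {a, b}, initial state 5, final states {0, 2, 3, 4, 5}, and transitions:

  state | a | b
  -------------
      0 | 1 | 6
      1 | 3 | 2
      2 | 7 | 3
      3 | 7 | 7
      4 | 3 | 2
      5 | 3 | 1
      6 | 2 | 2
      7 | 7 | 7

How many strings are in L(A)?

The useful subgraph on states {1, 2, 3, 5} is acyclic, so L(A) is finite; the longest accepting path visits 4 useful states, giving maximum string length 3.
Counting accepting paths from 5 by length: 1 of length 0, 1 of length 1, 2 of length 2, 1 of length 3. Total 5.

5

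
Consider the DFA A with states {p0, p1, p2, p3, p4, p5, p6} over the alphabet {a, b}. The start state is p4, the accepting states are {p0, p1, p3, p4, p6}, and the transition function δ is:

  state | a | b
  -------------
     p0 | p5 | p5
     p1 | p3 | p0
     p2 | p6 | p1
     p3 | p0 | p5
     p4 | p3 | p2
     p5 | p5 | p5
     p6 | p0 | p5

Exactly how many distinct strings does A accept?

9

The useful subgraph on states {p0, p1, p2, p3, p4, p6} is acyclic, so L(A) is finite; the longest accepting path visits 5 useful states, giving maximum string length 4.
Counting accepting paths from p4 by length: 1 of length 0, 1 of length 1, 3 of length 2, 3 of length 3, 1 of length 4. Total 9.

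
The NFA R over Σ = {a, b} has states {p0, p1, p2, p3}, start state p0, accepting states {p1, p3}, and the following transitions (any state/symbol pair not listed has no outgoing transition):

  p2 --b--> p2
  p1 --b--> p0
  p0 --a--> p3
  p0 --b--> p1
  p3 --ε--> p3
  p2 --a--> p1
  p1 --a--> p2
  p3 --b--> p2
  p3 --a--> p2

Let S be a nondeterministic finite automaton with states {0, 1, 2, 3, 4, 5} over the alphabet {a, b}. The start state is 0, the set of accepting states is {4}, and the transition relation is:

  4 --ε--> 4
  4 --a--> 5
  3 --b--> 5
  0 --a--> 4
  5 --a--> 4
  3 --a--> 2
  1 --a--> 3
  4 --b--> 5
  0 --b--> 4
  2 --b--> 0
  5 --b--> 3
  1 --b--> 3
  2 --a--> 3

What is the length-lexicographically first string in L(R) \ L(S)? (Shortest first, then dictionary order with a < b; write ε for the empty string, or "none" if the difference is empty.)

The string bbb is accepted by R but not by S.
No shorter string lies in the difference, and bbb is the lexicographically first length-3 string in L(R) \ L(S).

bbb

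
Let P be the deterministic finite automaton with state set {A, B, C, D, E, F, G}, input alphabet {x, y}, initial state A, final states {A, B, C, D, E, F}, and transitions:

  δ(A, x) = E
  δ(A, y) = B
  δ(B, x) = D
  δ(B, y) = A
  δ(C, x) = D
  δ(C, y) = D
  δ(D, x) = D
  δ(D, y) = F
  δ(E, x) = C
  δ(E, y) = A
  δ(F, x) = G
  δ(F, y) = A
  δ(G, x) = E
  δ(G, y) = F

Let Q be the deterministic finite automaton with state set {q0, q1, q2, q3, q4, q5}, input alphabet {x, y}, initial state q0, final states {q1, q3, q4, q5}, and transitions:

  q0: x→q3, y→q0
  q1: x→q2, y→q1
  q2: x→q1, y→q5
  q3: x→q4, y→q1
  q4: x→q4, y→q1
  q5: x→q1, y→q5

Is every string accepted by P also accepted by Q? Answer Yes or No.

No

The empty string ε is in L(P) but not in L(Q).
So L(P) ⊄ L(Q).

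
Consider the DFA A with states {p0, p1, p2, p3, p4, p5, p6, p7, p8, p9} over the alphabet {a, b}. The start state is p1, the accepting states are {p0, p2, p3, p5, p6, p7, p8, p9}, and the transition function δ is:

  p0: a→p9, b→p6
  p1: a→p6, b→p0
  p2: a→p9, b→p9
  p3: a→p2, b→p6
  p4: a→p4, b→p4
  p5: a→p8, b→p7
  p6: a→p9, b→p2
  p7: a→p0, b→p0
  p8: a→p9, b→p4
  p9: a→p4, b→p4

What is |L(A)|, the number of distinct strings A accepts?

The useful subgraph on states {p0, p1, p2, p6, p9} is acyclic, so L(A) is finite; the longest accepting path visits 5 useful states, giving maximum string length 4.
Counting accepting paths from p1 by length: 2 of length 1, 4 of length 2, 4 of length 3, 2 of length 4. Total 12.

12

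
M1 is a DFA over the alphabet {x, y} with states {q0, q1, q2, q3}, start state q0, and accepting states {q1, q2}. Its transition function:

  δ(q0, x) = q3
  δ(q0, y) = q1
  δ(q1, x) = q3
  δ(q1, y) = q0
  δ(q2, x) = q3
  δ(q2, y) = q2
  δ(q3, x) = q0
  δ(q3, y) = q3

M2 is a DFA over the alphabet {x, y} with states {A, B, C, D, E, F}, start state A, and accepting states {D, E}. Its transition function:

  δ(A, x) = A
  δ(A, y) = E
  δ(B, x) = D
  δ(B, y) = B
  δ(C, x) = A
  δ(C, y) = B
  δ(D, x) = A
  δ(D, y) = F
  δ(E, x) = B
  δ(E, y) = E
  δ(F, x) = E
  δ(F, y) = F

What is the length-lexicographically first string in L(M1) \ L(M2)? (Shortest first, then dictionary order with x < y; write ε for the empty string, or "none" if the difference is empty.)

The string xyxy is accepted by M1 but not by M2.
No shorter string lies in the difference, and xyxy is the lexicographically first length-4 string in L(M1) \ L(M2).

xyxy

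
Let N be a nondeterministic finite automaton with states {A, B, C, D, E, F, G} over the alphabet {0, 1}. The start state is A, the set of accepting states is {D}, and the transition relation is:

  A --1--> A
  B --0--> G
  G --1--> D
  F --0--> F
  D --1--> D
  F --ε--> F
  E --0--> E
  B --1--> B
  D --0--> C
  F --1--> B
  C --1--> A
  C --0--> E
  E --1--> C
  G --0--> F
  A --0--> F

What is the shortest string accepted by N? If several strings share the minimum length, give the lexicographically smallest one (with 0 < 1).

0101

A breadth-first search from A reaches an accepting state first via the path A → F → B → G → D on input 0101.
No string of length < 4 is accepted (BFS exhausts all shorter strings without reaching an accepting state), and 0101 is the lexicographically least accepting string of length 4.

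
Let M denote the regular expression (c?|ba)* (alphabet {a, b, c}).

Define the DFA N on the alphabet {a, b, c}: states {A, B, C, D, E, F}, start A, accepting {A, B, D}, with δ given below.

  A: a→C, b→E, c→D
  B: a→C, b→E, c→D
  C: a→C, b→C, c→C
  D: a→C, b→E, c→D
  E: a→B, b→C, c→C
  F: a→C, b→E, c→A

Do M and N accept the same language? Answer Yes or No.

Converting the expression M to a DFA (subset construction, then merging equivalent states) gives the minimal DFA with states {m0, m1, m2}, start state m0, accepting states {m0} and transitions m0: a→m1, b→m2, c→m0; m1: a→m1, b→m1, c→m1; m2: a→m0, b→m1, c→m1.
Exploring the product automaton M × N from the start pair (m0, A), following both machines on each input symbol, reaches 5 state pairs: (m0, A), (m1, C), (m2, E), (m0, D), (m0, B).
M accepts in {m0} and N accepts in {A, B, D}. In every reachable pair the two components are either both accepting — (m0, A), (m0, D), (m0, B) — or both non-accepting, so no string is accepted by exactly one of the machines: L(M) \ L(N) and L(N) \ L(M) are both empty.
Hence every string is accepted by M iff it is accepted by N, and the two languages coincide.

Yes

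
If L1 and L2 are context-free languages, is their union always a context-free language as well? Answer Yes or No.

Take grammars for L₁ and L₂ with disjoint nonterminals and start symbols S₁, S₂; the grammar with a new start symbol and productions S → S₁ | S₂ generates L₁ ∪ L₂.
So the context-free languages are closed under union.

Yes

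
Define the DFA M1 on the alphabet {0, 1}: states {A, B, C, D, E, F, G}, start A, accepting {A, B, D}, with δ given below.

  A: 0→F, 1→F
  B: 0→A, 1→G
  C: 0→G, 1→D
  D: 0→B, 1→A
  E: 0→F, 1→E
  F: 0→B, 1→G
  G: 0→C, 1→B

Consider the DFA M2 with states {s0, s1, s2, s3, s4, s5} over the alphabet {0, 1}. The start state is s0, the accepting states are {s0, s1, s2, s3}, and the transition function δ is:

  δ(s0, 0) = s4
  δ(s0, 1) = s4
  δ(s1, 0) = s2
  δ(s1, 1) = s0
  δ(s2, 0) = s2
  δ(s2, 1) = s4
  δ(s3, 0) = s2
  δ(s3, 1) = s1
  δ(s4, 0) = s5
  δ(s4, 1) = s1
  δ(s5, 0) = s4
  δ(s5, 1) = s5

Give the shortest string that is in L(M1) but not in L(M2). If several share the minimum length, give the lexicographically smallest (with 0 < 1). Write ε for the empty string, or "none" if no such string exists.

00

The string 00 is accepted by M1 but not by M2.
No shorter string lies in the difference, and 00 is the lexicographically first length-2 string in L(M1) \ L(M2).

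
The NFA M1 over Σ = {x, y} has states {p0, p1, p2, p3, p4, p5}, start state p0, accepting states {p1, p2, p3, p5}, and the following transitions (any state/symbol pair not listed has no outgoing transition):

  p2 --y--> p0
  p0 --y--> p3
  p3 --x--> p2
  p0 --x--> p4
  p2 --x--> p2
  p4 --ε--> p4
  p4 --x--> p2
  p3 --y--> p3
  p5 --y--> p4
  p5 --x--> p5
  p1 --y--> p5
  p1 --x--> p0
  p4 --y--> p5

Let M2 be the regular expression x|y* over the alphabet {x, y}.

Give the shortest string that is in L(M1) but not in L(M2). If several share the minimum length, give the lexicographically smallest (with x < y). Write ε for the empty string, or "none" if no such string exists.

The string xx is accepted by M1 but not by M2.
No shorter string lies in the difference, and xx is the lexicographically first length-2 string in L(M1) \ L(M2).

xx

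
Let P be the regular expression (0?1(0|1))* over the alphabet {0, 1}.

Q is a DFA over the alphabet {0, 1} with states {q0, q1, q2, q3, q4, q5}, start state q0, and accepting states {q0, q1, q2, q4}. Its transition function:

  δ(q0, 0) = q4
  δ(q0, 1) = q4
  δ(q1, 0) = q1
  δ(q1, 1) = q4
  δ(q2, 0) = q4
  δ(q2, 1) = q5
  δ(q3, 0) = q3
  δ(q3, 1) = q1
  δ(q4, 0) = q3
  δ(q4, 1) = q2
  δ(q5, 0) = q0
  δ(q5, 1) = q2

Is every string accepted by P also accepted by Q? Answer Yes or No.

The string 10 is in L(P) but not in L(Q).
So L(P) ⊄ L(Q).

No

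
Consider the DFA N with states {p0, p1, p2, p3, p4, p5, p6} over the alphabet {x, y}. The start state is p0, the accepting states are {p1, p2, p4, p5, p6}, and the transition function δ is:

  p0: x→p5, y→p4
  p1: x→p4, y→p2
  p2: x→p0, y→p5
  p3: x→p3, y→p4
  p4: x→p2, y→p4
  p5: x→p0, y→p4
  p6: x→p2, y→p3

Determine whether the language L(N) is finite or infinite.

infinite

State p0 is reachable from the start and can reach an accepting state, and it lies on the cycle p0 → p4 → p2 → p0.
Traversing that cycle any number of times yields accepted strings of unbounded length, so the language is infinite.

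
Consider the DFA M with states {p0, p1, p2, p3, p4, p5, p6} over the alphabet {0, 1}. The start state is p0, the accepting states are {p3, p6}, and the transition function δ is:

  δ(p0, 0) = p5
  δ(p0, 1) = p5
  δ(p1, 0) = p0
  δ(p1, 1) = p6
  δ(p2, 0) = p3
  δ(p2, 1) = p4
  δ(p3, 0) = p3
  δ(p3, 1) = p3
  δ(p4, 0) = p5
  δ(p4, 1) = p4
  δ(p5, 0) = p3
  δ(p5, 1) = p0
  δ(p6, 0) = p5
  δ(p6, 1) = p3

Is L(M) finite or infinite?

State p0 is reachable from the start and can reach an accepting state, and it lies on the cycle p0 → p5 → p0.
Traversing that cycle any number of times yields accepted strings of unbounded length, so the language is infinite.

infinite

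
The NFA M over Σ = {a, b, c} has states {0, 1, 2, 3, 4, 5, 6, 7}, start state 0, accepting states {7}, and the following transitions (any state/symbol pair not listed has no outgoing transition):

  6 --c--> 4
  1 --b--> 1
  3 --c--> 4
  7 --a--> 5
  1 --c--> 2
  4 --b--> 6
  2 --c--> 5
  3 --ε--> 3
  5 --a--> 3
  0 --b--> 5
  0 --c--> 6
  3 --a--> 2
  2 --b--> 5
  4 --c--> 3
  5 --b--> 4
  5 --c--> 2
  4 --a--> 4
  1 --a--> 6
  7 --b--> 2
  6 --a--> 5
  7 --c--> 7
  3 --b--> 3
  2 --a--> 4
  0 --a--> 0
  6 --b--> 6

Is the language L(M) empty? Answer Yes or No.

The states reachable from the start state are {0, 2, 3, 4, 5, 6}.
None of the accepting states {7} is reachable, so no string is accepted and L(M) = ∅.

Yes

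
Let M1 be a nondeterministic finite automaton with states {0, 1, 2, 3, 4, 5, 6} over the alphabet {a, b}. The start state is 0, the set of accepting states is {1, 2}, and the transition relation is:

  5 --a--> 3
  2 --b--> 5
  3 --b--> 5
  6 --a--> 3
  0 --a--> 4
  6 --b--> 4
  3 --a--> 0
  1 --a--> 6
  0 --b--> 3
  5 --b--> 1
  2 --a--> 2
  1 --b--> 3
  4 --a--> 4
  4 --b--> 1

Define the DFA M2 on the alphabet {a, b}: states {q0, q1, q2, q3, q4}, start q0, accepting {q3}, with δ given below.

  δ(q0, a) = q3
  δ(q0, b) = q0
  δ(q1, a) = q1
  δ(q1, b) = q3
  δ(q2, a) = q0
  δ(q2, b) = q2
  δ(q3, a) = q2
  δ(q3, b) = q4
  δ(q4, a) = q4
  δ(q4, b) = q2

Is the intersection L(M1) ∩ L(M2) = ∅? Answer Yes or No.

Exploring the product automaton M1 × M2 from the start pair (0, q0), following both machines on each input symbol, reaches 21 state pairs: (0, q0), (4, q3), (3, q0), (4, q2), (1, q4), (0, q3), (5, q0), (4, q0), (1, q2), (6, q4), (3, q2), (3, q4), (3, q3), (1, q0), (6, q0), (5, q2), (0, q4), (0, q2), (5, q4), (6, q3), (4, q4).
M1 accepts in {1, 2} and M2 accepts in {q3}; no reachable pair has both components accepting, so no string drives both machines to acceptance simultaneously and L(M1) ∩ L(M2) = ∅.
So no string is accepted by both, and the intersection is empty.

Yes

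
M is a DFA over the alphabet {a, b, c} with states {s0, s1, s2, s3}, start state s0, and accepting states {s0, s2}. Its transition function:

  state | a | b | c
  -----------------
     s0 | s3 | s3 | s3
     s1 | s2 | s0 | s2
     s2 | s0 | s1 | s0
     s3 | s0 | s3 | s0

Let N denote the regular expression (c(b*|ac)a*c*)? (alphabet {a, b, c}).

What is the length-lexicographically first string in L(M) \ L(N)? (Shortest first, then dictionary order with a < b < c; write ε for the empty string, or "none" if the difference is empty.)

The string aa is accepted by M but not by N.
No shorter string lies in the difference, and aa is the lexicographically first length-2 string in L(M) \ L(N).

aa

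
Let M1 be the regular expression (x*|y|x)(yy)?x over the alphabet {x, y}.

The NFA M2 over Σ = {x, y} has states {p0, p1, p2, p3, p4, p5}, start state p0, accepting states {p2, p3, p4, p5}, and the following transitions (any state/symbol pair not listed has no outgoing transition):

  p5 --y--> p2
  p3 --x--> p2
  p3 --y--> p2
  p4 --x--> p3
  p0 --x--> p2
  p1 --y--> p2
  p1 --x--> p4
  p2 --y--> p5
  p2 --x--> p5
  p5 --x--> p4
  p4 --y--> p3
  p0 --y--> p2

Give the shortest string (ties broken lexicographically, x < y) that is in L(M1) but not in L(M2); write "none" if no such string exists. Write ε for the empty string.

none

Converting the expression M1 to a DFA (subset construction, then merging equivalent states) gives the minimal DFA with states {r0, r1, r2, r3, r4, r5, r6, r7}, start state r0, accepting states {r1, r4} and transitions r0: x→r1, y→r2; r1: x→r1, y→r3; r2: x→r4, y→r5; r3: x→r6, y→r7; r4: x→r6, y→r6; r5: x→r4, y→r7; r6: x→r6, y→r6; r7: x→r4, y→r6.
Exploring the product automaton M1 × M2 from the start pair (r0, p0), following both machines on each input symbol, reaches 18 state pairs: (r0, p0), (r1, p2), (r2, p2), (r1, p5), (r3, p5), (r4, p5), (r5, p5), (r1, p4), (r3, p2), (r6, p4), (r7, p2), (r6, p2), (r4, p4), (r1, p3), (r3, p3), (r6, p5), (r7, p5), (r6, p3).
M1 accepts in {r1, r4} and M2 accepts in {p2, p3, p4, p5}. The reachable pairs whose M1-component is accepting are (r1, p2), (r1, p5), (r4, p5), (r1, p4), (r4, p4), (r1, p3); in each of them the M2-component is accepting too, so the product for L(M1) \ L(M2) (M1-component accepting, M2-component rejecting) has no reachable accepting pair and the difference is empty.
So every string accepted by M1 is also accepted by M2: L(M1) \ L(M2) = ∅ and there is no such string.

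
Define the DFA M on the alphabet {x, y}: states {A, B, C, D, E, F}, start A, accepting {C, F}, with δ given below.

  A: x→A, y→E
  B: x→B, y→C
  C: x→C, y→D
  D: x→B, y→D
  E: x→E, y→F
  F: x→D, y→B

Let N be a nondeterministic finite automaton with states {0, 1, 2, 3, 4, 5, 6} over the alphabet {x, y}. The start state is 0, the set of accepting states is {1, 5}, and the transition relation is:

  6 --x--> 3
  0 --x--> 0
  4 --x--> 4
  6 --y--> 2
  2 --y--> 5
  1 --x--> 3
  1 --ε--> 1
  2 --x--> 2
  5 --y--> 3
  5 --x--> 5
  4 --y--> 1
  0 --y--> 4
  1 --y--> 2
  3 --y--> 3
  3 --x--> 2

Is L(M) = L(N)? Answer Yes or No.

Yes

Exploring the product automaton M × N from the start pair (A, 0), following both machines on each input symbol, reaches 6 state pairs: (A, 0), (E, 4), (F, 1), (D, 3), (B, 2), (C, 5).
M accepts in {C, F} and N accepts in {1, 5}. In every reachable pair the two components are either both accepting — (F, 1), (C, 5) — or both non-accepting, so no string is accepted by exactly one of the machines: L(M) \ L(N) and L(N) \ L(M) are both empty.
Hence every string is accepted by M iff it is accepted by N, and the two languages coincide.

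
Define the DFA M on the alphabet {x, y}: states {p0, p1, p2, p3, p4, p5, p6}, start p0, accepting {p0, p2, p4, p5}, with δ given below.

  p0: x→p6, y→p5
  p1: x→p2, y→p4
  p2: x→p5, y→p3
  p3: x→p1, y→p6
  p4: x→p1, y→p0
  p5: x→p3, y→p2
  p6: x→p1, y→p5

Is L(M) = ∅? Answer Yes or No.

No

The empty string ε is accepted: the run p0 ends in the accepting state p0.
Since at least one string is accepted, L(M) is not empty.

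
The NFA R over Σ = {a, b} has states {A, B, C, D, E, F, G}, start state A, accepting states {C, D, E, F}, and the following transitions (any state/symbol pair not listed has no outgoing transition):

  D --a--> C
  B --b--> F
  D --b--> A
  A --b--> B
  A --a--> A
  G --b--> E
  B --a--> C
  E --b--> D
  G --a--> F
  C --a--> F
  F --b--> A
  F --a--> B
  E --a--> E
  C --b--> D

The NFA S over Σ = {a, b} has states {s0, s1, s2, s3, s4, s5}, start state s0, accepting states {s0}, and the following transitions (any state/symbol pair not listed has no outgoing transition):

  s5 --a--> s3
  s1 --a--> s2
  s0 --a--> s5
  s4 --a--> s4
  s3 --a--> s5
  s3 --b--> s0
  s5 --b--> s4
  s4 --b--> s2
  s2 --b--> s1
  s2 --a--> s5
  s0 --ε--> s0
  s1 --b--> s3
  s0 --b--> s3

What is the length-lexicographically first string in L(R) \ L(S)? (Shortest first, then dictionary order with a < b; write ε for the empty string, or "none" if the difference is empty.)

ba

The string ba is accepted by R but not by S.
No shorter string lies in the difference, and ba is the lexicographically first length-2 string in L(R) \ L(S).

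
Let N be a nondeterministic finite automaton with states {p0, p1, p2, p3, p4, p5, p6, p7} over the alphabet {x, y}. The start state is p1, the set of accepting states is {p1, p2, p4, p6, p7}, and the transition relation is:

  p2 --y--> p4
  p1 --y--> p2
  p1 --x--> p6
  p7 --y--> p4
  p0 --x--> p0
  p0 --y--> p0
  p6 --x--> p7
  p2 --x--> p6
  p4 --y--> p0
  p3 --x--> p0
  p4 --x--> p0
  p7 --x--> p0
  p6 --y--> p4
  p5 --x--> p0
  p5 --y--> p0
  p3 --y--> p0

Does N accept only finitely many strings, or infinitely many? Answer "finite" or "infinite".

The useful states (reachable from p1 and able to reach an accepting state) are {p1, p2, p4, p6, p7}.
Restricted to these states the transition graph has no cycle, so every accepting path has bounded length and L is finite.

finite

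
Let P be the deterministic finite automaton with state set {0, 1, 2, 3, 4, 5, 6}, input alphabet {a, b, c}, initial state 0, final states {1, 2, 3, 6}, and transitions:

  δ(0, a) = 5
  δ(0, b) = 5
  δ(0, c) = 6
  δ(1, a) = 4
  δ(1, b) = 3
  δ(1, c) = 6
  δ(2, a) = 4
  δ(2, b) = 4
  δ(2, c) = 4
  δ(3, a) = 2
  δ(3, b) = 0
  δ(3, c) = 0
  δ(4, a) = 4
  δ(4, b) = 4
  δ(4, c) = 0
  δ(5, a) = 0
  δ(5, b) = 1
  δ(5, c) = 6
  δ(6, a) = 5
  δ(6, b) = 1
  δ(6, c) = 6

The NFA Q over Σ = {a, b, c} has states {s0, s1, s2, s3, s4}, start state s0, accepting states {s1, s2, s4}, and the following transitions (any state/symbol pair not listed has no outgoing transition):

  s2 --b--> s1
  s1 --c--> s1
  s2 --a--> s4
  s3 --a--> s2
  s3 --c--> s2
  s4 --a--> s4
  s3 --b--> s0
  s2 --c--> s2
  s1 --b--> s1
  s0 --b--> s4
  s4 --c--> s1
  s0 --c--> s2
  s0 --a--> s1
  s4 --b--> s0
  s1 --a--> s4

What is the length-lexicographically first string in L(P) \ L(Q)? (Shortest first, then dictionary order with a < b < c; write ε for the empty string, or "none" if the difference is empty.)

bb

The string bb is accepted by P but not by Q.
No shorter string lies in the difference, and bb is the lexicographically first length-2 string in L(P) \ L(Q).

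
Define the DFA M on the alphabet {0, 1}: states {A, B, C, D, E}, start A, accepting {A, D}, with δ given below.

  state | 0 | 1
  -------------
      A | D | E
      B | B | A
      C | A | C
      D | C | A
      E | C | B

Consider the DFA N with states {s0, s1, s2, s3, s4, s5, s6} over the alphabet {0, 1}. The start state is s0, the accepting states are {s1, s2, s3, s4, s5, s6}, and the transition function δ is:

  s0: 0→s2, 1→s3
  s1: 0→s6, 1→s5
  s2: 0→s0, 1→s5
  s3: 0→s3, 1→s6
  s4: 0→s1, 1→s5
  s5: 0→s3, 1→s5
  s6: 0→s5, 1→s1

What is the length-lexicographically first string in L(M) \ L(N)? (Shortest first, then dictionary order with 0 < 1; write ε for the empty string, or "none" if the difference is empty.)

The empty string ε is accepted by M but not by N.
Since ε is the unique shortest string, it is the required witness.

ε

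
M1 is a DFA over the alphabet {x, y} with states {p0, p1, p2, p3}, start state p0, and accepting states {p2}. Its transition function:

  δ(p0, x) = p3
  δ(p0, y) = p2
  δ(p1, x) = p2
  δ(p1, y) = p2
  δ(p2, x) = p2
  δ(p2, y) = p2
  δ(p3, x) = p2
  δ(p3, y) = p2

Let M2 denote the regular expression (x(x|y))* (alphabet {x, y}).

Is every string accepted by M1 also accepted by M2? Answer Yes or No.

The string y is in L(M1) but not in L(M2).
So L(M1) ⊄ L(M2).

No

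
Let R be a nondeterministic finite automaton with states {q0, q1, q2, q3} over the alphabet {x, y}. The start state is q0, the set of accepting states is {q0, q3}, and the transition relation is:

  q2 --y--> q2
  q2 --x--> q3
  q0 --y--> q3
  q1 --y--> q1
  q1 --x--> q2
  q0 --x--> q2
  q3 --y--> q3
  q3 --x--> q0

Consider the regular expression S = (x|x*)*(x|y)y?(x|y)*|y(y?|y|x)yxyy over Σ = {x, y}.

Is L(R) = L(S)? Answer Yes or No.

The empty string ε is accepted by R but rejected by S.
So L(R) ≠ L(S).

No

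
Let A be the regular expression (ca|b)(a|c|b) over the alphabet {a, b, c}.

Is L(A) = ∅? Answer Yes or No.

The string ba matches the expression, so it belongs to L(A).
Since L(A) contains at least one string, it is not empty.

No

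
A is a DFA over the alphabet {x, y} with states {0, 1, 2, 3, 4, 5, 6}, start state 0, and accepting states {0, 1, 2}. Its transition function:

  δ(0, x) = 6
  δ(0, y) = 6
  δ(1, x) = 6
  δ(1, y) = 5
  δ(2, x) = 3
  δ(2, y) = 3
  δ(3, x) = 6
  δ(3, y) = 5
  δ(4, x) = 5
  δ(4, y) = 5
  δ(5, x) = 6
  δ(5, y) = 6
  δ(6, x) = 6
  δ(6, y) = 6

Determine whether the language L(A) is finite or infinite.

finite

The useful states (reachable from 0 and able to reach an accepting state) are {0}.
Restricted to these states the transition graph has no cycle, so every accepting path has bounded length and L is finite.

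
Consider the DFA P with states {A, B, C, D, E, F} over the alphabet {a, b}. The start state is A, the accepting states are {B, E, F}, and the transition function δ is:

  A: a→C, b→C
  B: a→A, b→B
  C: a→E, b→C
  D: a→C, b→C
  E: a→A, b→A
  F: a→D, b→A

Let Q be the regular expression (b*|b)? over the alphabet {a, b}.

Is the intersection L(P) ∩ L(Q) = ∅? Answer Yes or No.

Yes

Converting the expression Q to a DFA (subset construction, then merging equivalent states) gives the minimal DFA with states {q0, q1}, start state q0, accepting states {q0} and transitions q0: a→q1, b→q0; q1: a→q1, b→q1.
Exploring the product automaton P × Q from the start pair (A, q0), following both machines on each input symbol, reaches 5 state pairs: (A, q0), (C, q1), (C, q0), (E, q1), (A, q1).
P accepts in {B, E, F} and Q accepts in {q0}; no reachable pair has both components accepting, so no string drives both machines to acceptance simultaneously and L(P) ∩ L(Q) = ∅.
So no string is accepted by both, and the intersection is empty.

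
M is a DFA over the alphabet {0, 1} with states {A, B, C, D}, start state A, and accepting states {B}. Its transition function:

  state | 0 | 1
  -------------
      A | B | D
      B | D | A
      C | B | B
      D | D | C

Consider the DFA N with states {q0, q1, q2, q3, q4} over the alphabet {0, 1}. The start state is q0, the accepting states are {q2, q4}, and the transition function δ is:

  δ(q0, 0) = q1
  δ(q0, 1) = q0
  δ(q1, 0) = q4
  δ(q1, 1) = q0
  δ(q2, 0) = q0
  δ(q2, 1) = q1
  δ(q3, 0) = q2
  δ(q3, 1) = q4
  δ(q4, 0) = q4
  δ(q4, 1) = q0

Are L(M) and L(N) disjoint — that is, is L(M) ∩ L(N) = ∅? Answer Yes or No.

Yes

Exploring the product automaton M × N from the start pair (A, q0), following both machines on each input symbol, reaches 7 state pairs: (A, q0), (B, q1), (D, q0), (D, q4), (D, q1), (C, q0), (B, q0).
M accepts in {B} and N accepts in {q2, q4}; no reachable pair has both components accepting, so no string drives both machines to acceptance simultaneously and L(M) ∩ L(N) = ∅.
So no string is accepted by both, and the intersection is empty.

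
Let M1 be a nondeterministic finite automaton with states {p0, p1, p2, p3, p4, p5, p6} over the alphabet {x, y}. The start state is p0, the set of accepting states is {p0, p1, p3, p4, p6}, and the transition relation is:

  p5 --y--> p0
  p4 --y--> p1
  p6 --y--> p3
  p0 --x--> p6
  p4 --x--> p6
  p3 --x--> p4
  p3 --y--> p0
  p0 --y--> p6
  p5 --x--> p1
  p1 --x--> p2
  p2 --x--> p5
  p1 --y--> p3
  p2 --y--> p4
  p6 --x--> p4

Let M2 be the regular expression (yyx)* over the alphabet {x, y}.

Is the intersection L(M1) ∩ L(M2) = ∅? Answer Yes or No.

No

The empty string ε is accepted by both M1 and M2.
Hence L(M1) ∩ L(M2) ≠ ∅.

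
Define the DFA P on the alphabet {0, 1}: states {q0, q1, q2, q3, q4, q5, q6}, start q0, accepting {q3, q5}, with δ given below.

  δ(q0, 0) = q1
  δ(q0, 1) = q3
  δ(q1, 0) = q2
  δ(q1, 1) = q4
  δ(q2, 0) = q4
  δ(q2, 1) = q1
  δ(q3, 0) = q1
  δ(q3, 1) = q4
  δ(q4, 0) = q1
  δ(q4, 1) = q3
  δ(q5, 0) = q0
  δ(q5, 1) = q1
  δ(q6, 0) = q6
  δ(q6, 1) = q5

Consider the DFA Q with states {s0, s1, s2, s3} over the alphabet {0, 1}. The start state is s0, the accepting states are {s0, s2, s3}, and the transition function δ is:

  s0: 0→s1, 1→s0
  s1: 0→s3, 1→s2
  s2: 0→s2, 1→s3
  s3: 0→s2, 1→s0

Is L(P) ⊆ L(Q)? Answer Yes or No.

Exploring the product automaton P × Q from the start pair (q0, s0), following both machines on each input symbol, reaches 13 state pairs: (q0, s0), (q1, s1), (q3, s0), (q2, s3), (q4, s2), (q4, s0), (q1, s0), (q1, s2), (q3, s3), (q2, s1), (q2, s2), (q4, s3), (q1, s3).
P accepts in {q3, q5} and Q accepts in {s0, s2, s3}. The reachable pairs whose P-component is accepting are (q3, s0), (q3, s3); in each of them the Q-component is accepting too, so the product for L(P) \ L(Q) (P-component accepting, Q-component rejecting) has no reachable accepting pair and the difference is empty.
Hence every string in L(P) is also in L(Q).

Yes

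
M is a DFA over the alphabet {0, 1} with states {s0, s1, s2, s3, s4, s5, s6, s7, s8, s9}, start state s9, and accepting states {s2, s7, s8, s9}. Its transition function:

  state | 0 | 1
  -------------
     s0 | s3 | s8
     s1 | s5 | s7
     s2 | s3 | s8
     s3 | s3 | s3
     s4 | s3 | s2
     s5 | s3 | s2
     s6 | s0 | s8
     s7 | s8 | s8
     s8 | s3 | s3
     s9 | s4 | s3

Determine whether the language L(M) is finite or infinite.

finite

The useful states (reachable from s9 and able to reach an accepting state) are {s2, s4, s8, s9}.
Restricted to these states the transition graph has no cycle, so every accepting path has bounded length and L is finite.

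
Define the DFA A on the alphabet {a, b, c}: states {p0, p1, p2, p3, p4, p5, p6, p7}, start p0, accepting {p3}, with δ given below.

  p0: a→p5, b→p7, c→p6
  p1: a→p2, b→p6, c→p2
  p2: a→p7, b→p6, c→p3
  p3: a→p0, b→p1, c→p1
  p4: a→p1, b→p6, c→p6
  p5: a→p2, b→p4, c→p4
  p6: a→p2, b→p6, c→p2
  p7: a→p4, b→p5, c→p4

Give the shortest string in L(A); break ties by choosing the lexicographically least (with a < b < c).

aac

A breadth-first search from p0 reaches an accepting state first via the path p0 → p5 → p2 → p3 on input aac.
No string of length < 3 is accepted (BFS exhausts all shorter strings without reaching an accepting state), and aac is the lexicographically least accepting string of length 3.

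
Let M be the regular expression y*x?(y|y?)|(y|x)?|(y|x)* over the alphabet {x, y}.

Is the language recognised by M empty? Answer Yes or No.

No

The empty string ε matches the expression, so it belongs to L(M).
Since L(M) contains at least one string, it is not empty.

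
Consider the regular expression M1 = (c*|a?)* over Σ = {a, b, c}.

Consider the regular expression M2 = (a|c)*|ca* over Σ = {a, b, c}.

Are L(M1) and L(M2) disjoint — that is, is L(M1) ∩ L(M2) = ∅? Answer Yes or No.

The empty string ε is accepted by both M1 and M2.
Hence L(M1) ∩ L(M2) ≠ ∅.

No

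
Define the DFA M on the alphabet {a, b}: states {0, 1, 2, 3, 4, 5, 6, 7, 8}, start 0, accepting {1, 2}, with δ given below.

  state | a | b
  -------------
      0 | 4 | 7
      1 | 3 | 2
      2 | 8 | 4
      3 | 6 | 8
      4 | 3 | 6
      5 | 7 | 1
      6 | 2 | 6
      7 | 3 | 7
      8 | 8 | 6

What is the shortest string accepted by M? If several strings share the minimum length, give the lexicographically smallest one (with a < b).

A breadth-first search from 0 reaches an accepting state first via the path 0 → 4 → 6 → 2 on input aba.
No string of length < 3 is accepted (BFS exhausts all shorter strings without reaching an accepting state), and aba is the lexicographically least accepting string of length 3.

aba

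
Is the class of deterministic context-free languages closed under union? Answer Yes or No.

No

{aⁿbⁿ : n≥0} and {aⁿb²ⁿ : n≥0} are each accepted by a deterministic PDA (push the a's; pop one per b, respectively one per two b's), but their union U is not. Suppose a DPDA M accepted U. Being deterministic, M has a single run on aⁿb²ⁿ, and since aⁿbⁿ ∈ U that run passes through an accepting configuration right after consuming the prefix aⁿbⁿ and then goes on to accept again after n more b's. Build an ordinary (nondeterministic) PDA M′ that simulates M on a's and b's and, at any moment when M is in an accepting state, may switch to a second mode in which it reads only c's, feeding each c to M as a b; M′ accepts when M does. Then M′ accepts aⁱbʲcᵏ (k≥1) exactly when both aⁱbʲ ∈ U and aⁱbʲ⁺ᵏ ∈ U, and checking the four cases (i=j or j=2i, combined with j+k=i or j+k=2i) leaves only i=j=k: so L(M′) ∩ a*b*c⁺ = {aⁿbⁿcⁿ : n≥1} would be context-free, which it is not (pumping lemma) — contradiction. (The union is an unambiguous CFL; it is determinism, not unambiguity, that fails.)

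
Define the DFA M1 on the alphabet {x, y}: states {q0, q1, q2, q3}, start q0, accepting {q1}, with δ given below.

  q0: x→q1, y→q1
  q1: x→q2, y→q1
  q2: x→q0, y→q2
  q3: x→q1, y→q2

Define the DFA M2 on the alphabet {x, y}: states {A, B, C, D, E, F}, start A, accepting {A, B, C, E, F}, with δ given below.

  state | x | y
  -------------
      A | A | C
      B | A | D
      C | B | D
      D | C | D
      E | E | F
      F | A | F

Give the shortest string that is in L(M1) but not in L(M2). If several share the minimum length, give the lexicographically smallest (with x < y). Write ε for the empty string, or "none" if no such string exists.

yy

The string yy is accepted by M1 but not by M2.
No shorter string lies in the difference, and yy is the lexicographically first length-2 string in L(M1) \ L(M2).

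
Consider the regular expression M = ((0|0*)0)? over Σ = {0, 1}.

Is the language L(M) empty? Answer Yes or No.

The empty string ε matches the expression, so it belongs to L(M).
Since L(M) contains at least one string, it is not empty.

No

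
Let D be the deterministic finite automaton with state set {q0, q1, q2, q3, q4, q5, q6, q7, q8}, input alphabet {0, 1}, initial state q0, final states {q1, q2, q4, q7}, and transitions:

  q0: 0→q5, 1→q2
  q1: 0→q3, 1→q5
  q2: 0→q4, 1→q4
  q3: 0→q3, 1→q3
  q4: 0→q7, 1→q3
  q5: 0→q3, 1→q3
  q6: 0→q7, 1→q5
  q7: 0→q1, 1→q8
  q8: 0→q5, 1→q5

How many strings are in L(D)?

7

The useful subgraph on states {q0, q1, q2, q4, q7} is acyclic, so L(D) is finite; the longest accepting path visits 5 useful states, giving maximum string length 4.
Counting accepting paths from q0 by length: 1 of length 1, 2 of length 2, 2 of length 3, 2 of length 4. Total 7.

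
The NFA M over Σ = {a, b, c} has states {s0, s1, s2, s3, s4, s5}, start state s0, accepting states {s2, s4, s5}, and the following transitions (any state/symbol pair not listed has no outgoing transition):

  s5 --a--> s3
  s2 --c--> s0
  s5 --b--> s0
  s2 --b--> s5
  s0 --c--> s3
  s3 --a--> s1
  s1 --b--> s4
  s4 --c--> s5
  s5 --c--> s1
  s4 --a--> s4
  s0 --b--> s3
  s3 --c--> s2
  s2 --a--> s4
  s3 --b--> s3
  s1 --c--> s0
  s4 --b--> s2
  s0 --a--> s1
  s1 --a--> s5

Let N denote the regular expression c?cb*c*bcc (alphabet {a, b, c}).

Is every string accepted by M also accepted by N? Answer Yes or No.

No

The string aa is in L(M) but not in L(N).
So L(M) ⊄ L(N).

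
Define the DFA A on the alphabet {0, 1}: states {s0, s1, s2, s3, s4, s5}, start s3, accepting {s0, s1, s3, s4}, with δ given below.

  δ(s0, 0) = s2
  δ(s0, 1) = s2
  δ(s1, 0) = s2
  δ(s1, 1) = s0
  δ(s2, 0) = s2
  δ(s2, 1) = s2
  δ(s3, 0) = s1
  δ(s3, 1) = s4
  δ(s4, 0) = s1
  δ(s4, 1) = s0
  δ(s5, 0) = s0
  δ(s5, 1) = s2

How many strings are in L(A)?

7

The useful subgraph on states {s0, s1, s3, s4} is acyclic, so L(A) is finite; the longest accepting path visits 4 useful states, giving maximum string length 3.
Counting accepting paths from s3 by length: 1 of length 0, 2 of length 1, 3 of length 2, 1 of length 3. Total 7.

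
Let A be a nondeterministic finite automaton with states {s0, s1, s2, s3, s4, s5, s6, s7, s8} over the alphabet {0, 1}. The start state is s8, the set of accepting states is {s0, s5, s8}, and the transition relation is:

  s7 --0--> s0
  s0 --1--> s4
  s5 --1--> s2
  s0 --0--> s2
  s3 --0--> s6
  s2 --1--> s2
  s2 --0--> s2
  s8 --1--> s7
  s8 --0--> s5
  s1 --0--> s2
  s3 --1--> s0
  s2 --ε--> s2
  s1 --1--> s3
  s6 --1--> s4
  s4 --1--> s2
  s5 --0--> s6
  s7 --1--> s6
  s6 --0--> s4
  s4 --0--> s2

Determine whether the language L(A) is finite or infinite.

The useful states (reachable from s8 and able to reach an accepting state) are {s0, s5, s7, s8}.
Restricted to these states the transition graph has no cycle, so every accepting path has bounded length and L is finite.

finite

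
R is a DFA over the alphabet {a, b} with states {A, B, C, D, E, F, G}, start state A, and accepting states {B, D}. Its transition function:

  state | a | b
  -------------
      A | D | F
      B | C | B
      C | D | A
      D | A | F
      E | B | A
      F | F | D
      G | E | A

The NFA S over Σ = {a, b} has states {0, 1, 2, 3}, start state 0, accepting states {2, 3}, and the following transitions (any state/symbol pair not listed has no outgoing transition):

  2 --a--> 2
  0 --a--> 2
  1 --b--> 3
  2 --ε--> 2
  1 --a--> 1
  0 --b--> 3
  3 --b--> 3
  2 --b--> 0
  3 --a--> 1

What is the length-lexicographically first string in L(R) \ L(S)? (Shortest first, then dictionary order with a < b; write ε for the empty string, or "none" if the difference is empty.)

abab

The string abab is accepted by R but not by S.
No shorter string lies in the difference, and abab is the lexicographically first length-4 string in L(R) \ L(S).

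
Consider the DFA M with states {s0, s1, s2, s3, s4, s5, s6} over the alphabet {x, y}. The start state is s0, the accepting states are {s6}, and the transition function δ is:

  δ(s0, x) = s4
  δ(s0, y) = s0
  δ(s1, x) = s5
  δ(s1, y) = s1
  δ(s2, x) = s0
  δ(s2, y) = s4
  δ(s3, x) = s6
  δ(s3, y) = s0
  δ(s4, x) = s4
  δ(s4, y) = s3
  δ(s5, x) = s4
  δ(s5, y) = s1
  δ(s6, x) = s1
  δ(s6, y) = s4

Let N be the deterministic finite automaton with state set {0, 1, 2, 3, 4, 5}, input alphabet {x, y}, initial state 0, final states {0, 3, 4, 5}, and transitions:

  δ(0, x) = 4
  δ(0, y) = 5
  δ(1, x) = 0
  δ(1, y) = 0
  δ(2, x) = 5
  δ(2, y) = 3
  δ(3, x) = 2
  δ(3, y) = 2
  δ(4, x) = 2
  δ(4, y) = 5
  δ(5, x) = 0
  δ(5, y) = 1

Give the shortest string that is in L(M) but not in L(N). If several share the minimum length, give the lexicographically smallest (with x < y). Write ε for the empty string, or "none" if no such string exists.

xxyx

The string xxyx is accepted by M but not by N.
No shorter string lies in the difference, and xxyx is the lexicographically first length-4 string in L(M) \ L(N).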